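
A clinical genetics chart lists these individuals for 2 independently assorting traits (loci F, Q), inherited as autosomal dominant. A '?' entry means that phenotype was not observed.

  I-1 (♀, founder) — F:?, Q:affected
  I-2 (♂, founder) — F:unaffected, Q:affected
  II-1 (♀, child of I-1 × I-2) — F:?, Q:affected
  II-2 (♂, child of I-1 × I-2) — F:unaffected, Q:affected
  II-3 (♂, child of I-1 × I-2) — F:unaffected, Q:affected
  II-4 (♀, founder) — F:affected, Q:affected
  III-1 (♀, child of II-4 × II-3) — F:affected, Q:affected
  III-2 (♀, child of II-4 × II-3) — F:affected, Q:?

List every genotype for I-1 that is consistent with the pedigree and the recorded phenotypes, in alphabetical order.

I-1 ∈ {Ff QQ, Ff Qq, ff QQ, ff Qq}

F/I-1 ? ·: ff|Ff
F/I-2 un ·: ff
F/II-1 ? I-1×I-2: ff|Ff
F/II-2 un I-1×I-2: ff
F/II-3 un I-1×I-2: ff
F/II-4 aff ·: Ff|FF
F/III-1 aff II-4×II-3: Ff
F/III-2 aff II-4×II-3: Ff
⇒ F over [I-1,I-2,II-1,II-2,II-3,II-4,III-1,III-2]: 6 consistent
Q/I-1 aff ·: Qq|QQ
Q/I-2 aff ·: Qq|QQ
Q/II-1 aff I-1×I-2: Qq|QQ
Q/II-2 aff I-1×I-2: Qq|QQ
Q/II-3 aff I-1×I-2: Qq|QQ
Q/II-4 aff ·: Qq|QQ
Q/III-1 aff II-4×II-3: Qq|QQ
Q/III-2 ? II-4×II-3: qq|Qq|QQ
⇒ Q over [I-1,I-2,II-1,II-2,II-3,II-4,III-1,III-2]: 185 consistent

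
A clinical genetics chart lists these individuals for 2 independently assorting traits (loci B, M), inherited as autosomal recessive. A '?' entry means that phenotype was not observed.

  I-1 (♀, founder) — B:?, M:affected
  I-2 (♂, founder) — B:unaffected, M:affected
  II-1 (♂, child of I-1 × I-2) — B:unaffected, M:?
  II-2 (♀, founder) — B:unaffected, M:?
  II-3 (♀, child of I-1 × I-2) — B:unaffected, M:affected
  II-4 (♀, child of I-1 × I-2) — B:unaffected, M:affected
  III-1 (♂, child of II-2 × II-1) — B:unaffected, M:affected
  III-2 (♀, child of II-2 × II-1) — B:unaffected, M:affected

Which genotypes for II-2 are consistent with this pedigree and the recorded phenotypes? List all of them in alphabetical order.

B/I-1 ? ·: BB|Bb|bb
B/I-2 un ·: BB|Bb
B/II-1 un I-1×I-2: BB|Bb
B/II-2 un ·: BB|Bb
B/II-3 un I-1×I-2: BB|Bb
B/II-4 un I-1×I-2: BB|Bb
B/III-1 un II-2×II-1: BB|Bb
B/III-2 un II-2×II-1: BB|Bb
⇒ B over [I-1,I-2,II-1,II-2,II-3,II-4,III-1,III-2]: 177 consistent
M/I-1 aff ·: mm
M/I-2 aff ·: mm
M/II-1 ? I-1×I-2: mm
M/II-2 ? ·: Mm|mm
M/II-3 aff I-1×I-2: mm
M/II-4 aff I-1×I-2: mm
M/III-1 aff II-2×II-1: mm
M/III-2 aff II-2×II-1: mm
⇒ M over [I-1,I-2,II-1,II-2,II-3,II-4,III-1,III-2]: 2 consistent

II-2 ∈ {BB Mm, BB mm, Bb Mm, Bb mm}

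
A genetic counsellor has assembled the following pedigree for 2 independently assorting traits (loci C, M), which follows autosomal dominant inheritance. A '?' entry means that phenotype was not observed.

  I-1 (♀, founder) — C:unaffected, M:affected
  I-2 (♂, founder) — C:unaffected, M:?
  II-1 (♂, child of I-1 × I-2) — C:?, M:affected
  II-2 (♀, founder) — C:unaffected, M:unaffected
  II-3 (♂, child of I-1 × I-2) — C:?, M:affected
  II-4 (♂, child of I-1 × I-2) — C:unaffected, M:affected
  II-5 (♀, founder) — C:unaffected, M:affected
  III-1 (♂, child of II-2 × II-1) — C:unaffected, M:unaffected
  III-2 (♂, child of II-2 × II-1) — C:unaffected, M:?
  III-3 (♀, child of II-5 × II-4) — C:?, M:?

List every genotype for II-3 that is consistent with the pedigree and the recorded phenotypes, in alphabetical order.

II-3 ∈ {cc MM, cc Mm}

C/I-1 un ·: cc
C/I-2 un ·: cc
C/II-1 ? I-1×I-2: cc
C/II-2 un ·: cc
C/II-3 ? I-1×I-2: cc
C/II-4 un I-1×I-2: cc
C/II-5 un ·: cc
C/III-1 un II-2×II-1: cc
C/III-2 un II-2×II-1: cc
C/III-3 ? II-5×II-4: cc
⇒ C over [I-1,I-2,II-1,II-2,II-3,II-4,II-5,III-1,III-2,III-3]: 1 consistent
M/I-1 aff ·: Mm|MM
M/I-2 ? ·: mm|Mm|MM
M/II-1 aff I-1×I-2: Mm
M/II-2 un ·: mm
M/II-3 aff I-1×I-2: Mm|MM
M/II-4 aff I-1×I-2: Mm|MM
M/II-5 aff ·: Mm|MM
M/III-1 un II-2×II-1: mm
M/III-2 ? II-2×II-1: mm|Mm
M/III-3 ? II-5×II-4: mm|Mm|MM
⇒ M over [I-1,I-2,II-1,II-2,II-3,II-4,II-5,III-1,III-2,III-3]: 116 consistent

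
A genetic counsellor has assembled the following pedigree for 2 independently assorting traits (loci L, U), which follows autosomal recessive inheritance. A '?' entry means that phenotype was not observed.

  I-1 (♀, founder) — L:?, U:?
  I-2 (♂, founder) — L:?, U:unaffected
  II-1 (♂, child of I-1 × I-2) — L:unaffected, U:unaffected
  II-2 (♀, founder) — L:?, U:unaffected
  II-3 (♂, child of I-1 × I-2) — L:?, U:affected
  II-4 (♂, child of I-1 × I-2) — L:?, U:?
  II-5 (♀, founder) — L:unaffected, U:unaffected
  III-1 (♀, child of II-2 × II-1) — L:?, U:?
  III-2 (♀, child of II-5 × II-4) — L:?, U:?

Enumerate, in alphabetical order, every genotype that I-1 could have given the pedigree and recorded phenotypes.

I-1 ∈ {LL Uu, LL uu, Ll Uu, Ll uu, ll Uu, ll uu}

L/I-1 ? ·: LL|Ll|ll
L/I-2 ? ·: LL|Ll|ll
L/II-1 un I-1×I-2: LL|Ll
L/II-2 ? ·: LL|Ll|ll
L/II-3 ? I-1×I-2: LL|Ll|ll
L/II-4 ? I-1×I-2: LL|Ll|ll
L/II-5 un ·: LL|Ll
L/III-1 ? II-2×II-1: LL|Ll|ll
L/III-2 ? II-5×II-4: LL|Ll|ll
⇒ L over [I-1,I-2,II-1,II-2,II-3,II-4,II-5,III-1,III-2]: 1021 consistent
U/I-1 ? ·: Uu|uu
U/I-2 un ·: Uu
U/II-1 un I-1×I-2: UU|Uu
U/II-2 un ·: UU|Uu
U/II-3 aff I-1×I-2: uu
U/II-4 ? I-1×I-2: UU|Uu|uu
U/II-5 un ·: UU|Uu
U/III-1 ? II-2×II-1: UU|Uu|uu
U/III-2 ? II-5×II-4: UU|Uu|uu
⇒ U over [I-1,I-2,II-1,II-2,II-3,II-4,II-5,III-1,III-2]: 128 consistent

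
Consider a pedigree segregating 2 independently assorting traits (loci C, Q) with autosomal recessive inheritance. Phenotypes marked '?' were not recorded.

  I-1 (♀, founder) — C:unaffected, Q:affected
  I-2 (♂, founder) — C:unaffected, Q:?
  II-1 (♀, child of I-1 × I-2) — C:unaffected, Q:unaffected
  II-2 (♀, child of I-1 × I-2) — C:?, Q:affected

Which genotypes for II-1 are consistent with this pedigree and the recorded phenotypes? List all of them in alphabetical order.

C/I-1 un ·: CC|Cc
C/I-2 un ·: CC|Cc
C/II-1 un I-1×I-2: CC|Cc
C/II-2 ? I-1×I-2: CC|Cc|cc
⇒ C over [I-1,I-2,II-1,II-2]: 15 consistent
Q/I-1 aff ·: qq
Q/I-2 ? ·: Qq
Q/II-1 un I-1×I-2: Qq
Q/II-2 aff I-1×I-2: qq
⇒ Q over [I-1,I-2,II-1,II-2]: 1 consistent

II-1 ∈ {CC Qq, Cc Qq}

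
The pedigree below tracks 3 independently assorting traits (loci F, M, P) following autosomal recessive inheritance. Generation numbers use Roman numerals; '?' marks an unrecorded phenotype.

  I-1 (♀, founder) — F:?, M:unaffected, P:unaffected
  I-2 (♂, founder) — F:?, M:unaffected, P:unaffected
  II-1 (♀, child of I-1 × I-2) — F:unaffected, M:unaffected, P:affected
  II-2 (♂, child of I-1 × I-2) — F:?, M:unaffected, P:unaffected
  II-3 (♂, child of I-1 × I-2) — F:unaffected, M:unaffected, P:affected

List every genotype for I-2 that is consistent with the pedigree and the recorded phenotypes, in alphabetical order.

I-2 ∈ {FF MM Pp, FF Mm Pp, Ff MM Pp, Ff Mm Pp, ff MM Pp, ff Mm Pp}

F/I-1 ? ·: FF|Ff|ff
F/I-2 ? ·: FF|Ff|ff
F/II-1 un I-1×I-2: FF|Ff
F/II-2 ? I-1×I-2: FF|Ff|ff
F/II-3 un I-1×I-2: FF|Ff
⇒ F over [I-1,I-2,II-1,II-2,II-3]: 35 consistent
M/I-1 un ·: MM|Mm
M/I-2 un ·: MM|Mm
M/II-1 un I-1×I-2: MM|Mm
M/II-2 un I-1×I-2: MM|Mm
M/II-3 un I-1×I-2: MM|Mm
⇒ M over [I-1,I-2,II-1,II-2,II-3]: 25 consistent
P/I-1 un ·: Pp
P/I-2 un ·: Pp
P/II-1 aff I-1×I-2: pp
P/II-2 un I-1×I-2: PP|Pp
P/II-3 aff I-1×I-2: pp
⇒ P over [I-1,I-2,II-1,II-2,II-3]: 2 consistent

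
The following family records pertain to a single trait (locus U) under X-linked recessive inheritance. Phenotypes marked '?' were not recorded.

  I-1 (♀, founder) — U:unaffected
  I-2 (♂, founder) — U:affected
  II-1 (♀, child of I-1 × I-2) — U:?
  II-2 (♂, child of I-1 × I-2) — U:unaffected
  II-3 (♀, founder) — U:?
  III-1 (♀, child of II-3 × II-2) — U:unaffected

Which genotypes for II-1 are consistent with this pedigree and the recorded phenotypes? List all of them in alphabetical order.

U/I-1 un ·: X^UX^U|X^UX^u
U/I-2 aff ·: X^uY
U/II-1 ? I-1×I-2: X^UX^u|X^uX^u
U/II-2 un I-1×I-2: X^UY
U/II-3 ? ·: X^UX^U|X^UX^u|X^uX^u
U/III-1 un II-3×II-2: X^UX^U|X^UX^u
⇒ U over [I-1,I-2,II-1,II-2,II-3,III-1]: 12 consistent

II-1 ∈ {X^UX^u, X^uX^u}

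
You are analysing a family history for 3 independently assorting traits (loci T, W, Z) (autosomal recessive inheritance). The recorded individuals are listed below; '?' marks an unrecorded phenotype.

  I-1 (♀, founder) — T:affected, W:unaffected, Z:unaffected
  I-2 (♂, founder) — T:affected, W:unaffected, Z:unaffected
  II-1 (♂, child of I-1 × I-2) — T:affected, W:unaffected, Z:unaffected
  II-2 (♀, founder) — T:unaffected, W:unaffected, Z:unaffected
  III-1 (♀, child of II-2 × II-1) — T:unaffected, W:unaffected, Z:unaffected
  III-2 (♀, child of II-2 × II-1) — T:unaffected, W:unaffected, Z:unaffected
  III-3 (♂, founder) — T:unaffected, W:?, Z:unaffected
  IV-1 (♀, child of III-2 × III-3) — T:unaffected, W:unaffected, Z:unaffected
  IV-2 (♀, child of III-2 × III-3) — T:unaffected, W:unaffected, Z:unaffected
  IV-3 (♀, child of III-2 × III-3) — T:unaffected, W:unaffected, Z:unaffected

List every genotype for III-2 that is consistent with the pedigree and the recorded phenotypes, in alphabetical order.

III-2 ∈ {Tt WW ZZ, Tt WW Zz, Tt Ww ZZ, Tt Ww Zz}

T/I-1 aff ·: tt
T/I-2 aff ·: tt
T/II-1 aff I-1×I-2: tt
T/II-2 un ·: TT|Tt
T/III-1 un II-2×II-1: Tt
T/III-2 un II-2×II-1: Tt
T/III-3 un ·: TT|Tt
T/IV-1 un III-2×III-3: TT|Tt
T/IV-2 un III-2×III-3: TT|Tt
T/IV-3 un III-2×III-3: TT|Tt
⇒ T over [I-1,I-2,II-1,II-2,III-1,III-2,III-3,IV-1,IV-2,IV-3]: 32 consistent
W/I-1 un ·: WW|Ww
W/I-2 un ·: WW|Ww
W/II-1 un I-1×I-2: WW|Ww
W/II-2 un ·: WW|Ww
W/III-1 un II-2×II-1: WW|Ww
W/III-2 un II-2×II-1: WW|Ww
W/III-3 ? ·: WW|Ww|ww
W/IV-1 un III-2×III-3: WW|Ww
W/IV-2 un III-2×III-3: WW|Ww
W/IV-3 un III-2×III-3: WW|Ww
⇒ W over [I-1,I-2,II-1,II-2,III-1,III-2,III-3,IV-1,IV-2,IV-3]: 580 consistent
Z/I-1 un ·: ZZ|Zz
Z/I-2 un ·: ZZ|Zz
Z/II-1 un I-1×I-2: ZZ|Zz
Z/II-2 un ·: ZZ|Zz
Z/III-1 un II-2×II-1: ZZ|Zz
Z/III-2 un II-2×II-1: ZZ|Zz
Z/III-3 un ·: ZZ|Zz
Z/IV-1 un III-2×III-3: ZZ|Zz
Z/IV-2 un III-2×III-3: ZZ|Zz
Z/IV-3 un III-2×III-3: ZZ|Zz
⇒ Z over [I-1,I-2,II-1,II-2,III-1,III-2,III-3,IV-1,IV-2,IV-3]: 536 consistent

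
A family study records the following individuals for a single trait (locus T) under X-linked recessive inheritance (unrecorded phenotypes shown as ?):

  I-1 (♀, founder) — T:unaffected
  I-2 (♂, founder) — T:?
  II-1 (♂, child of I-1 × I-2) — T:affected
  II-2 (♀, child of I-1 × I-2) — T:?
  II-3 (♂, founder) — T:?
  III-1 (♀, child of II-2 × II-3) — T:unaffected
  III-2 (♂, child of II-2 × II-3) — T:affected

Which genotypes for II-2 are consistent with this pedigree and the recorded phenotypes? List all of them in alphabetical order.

T/I-1 un ·: X^TX^t
T/I-2 ? ·: X^TY|X^tY
T/II-1 aff I-1×I-2: X^tY
T/II-2 ? I-1×I-2: X^TX^t|X^tX^t
T/II-3 ? ·: X^TY|X^tY
T/III-1 un II-2×II-3: X^TX^T|X^TX^t
T/III-2 aff II-2×II-3: X^tY
⇒ T over [I-1,I-2,II-1,II-2,II-3,III-1,III-2]: 7 consistent

II-2 ∈ {X^TX^t, X^tX^t}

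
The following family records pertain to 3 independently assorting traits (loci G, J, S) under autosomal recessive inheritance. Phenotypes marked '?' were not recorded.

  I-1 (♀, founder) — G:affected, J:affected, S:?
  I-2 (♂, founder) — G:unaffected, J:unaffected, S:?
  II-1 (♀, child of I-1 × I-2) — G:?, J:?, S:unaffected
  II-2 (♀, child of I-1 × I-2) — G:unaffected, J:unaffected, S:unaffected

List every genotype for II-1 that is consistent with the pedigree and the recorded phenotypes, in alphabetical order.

G/I-1 aff ·: gg
G/I-2 un ·: GG|Gg
G/II-1 ? I-1×I-2: Gg|gg
G/II-2 un I-1×I-2: Gg
⇒ G over [I-1,I-2,II-1,II-2]: 3 consistent
J/I-1 aff ·: jj
J/I-2 un ·: JJ|Jj
J/II-1 ? I-1×I-2: Jj|jj
J/II-2 un I-1×I-2: Jj
⇒ J over [I-1,I-2,II-1,II-2]: 3 consistent
S/I-1 ? ·: SS|Ss|ss
S/I-2 ? ·: SS|Ss|ss
S/II-1 un I-1×I-2: SS|Ss
S/II-2 un I-1×I-2: SS|Ss
⇒ S over [I-1,I-2,II-1,II-2]: 17 consistent

II-1 ∈ {Gg Jj SS, Gg Jj Ss, Gg jj SS, Gg jj Ss, gg Jj SS, gg Jj Ss, gg jj SS, gg jj Ss}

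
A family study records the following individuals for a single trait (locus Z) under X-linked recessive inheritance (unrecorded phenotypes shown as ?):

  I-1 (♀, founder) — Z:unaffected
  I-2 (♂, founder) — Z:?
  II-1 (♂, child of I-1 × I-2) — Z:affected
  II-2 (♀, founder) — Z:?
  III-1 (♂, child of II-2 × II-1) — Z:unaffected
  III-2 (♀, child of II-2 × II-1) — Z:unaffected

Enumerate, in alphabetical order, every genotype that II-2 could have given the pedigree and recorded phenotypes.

II-2 ∈ {X^ZX^Z, X^ZX^z}

Z/I-1 un ·: X^ZX^z
Z/I-2 ? ·: X^ZY|X^zY
Z/II-1 aff I-1×I-2: X^zY
Z/II-2 ? ·: X^ZX^Z|X^ZX^z
Z/III-1 un II-2×II-1: X^ZY
Z/III-2 un II-2×II-1: X^ZX^z
⇒ Z over [I-1,I-2,II-1,II-2,III-1,III-2]: 4 consistent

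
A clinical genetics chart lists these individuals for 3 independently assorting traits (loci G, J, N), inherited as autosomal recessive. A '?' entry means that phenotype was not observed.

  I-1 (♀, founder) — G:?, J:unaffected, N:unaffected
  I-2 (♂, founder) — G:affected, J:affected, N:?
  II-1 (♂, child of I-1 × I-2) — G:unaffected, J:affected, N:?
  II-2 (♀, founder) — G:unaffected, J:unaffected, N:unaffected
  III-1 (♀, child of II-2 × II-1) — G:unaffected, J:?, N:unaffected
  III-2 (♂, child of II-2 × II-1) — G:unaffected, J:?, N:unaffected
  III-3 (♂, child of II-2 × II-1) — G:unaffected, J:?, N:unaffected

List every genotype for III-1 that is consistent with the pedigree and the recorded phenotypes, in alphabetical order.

III-1 ∈ {GG Jj NN, GG Jj Nn, GG jj NN, GG jj Nn, Gg Jj NN, Gg Jj Nn, Gg jj NN, Gg jj Nn}

G/I-1 ? ·: GG|Gg
G/I-2 aff ·: gg
G/II-1 un I-1×I-2: Gg
G/II-2 un ·: GG|Gg
G/III-1 un II-2×II-1: GG|Gg
G/III-2 un II-2×II-1: GG|Gg
G/III-3 un II-2×II-1: GG|Gg
⇒ G over [I-1,I-2,II-1,II-2,III-1,III-2,III-3]: 32 consistent
J/I-1 un ·: Jj
J/I-2 aff ·: jj
J/II-1 aff I-1×I-2: jj
J/II-2 un ·: JJ|Jj
J/III-1 ? II-2×II-1: Jj|jj
J/III-2 ? II-2×II-1: Jj|jj
J/III-3 ? II-2×II-1: Jj|jj
⇒ J over [I-1,I-2,II-1,II-2,III-1,III-2,III-3]: 9 consistent
N/I-1 un ·: NN|Nn
N/I-2 ? ·: NN|Nn|nn
N/II-1 ? I-1×I-2: NN|Nn|nn
N/II-2 un ·: NN|Nn
N/III-1 un II-2×II-1: NN|Nn
N/III-2 un II-2×II-1: NN|Nn
N/III-3 un II-2×II-1: NN|Nn
⇒ N over [I-1,I-2,II-1,II-2,III-1,III-2,III-3]: 120 consistent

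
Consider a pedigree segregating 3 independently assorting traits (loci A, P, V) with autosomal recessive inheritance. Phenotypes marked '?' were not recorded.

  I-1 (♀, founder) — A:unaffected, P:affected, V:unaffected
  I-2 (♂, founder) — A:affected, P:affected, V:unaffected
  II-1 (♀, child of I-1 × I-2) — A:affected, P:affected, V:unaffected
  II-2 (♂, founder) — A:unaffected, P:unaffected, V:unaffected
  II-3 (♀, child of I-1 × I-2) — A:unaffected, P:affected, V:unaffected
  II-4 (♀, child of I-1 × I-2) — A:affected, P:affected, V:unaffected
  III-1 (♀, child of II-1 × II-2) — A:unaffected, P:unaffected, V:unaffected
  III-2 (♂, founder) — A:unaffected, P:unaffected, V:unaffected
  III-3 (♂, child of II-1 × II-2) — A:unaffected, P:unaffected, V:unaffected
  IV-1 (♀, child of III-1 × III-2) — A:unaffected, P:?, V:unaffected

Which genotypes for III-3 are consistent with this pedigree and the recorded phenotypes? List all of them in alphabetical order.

A/I-1 un ·: Aa
A/I-2 aff ·: aa
A/II-1 aff I-1×I-2: aa
A/II-2 un ·: AA|Aa
A/II-3 un I-1×I-2: Aa
A/II-4 aff I-1×I-2: aa
A/III-1 un II-1×II-2: Aa
A/III-2 un ·: AA|Aa
A/III-3 un II-1×II-2: Aa
A/IV-1 un III-1×III-2: AA|Aa
⇒ A over [I-1,I-2,II-1,II-2,II-3,II-4,III-1,III-2,III-3,IV-1]: 8 consistent
P/I-1 aff ·: pp
P/I-2 aff ·: pp
P/II-1 aff I-1×I-2: pp
P/II-2 un ·: PP|Pp
P/II-3 aff I-1×I-2: pp
P/II-4 aff I-1×I-2: pp
P/III-1 un II-1×II-2: Pp
P/III-2 un ·: PP|Pp
P/III-3 un II-1×II-2: Pp
P/IV-1 ? III-1×III-2: PP|Pp|pp
⇒ P over [I-1,I-2,II-1,II-2,II-3,II-4,III-1,III-2,III-3,IV-1]: 10 consistent
V/I-1 un ·: VV|Vv
V/I-2 un ·: VV|Vv
V/II-1 un I-1×I-2: VV|Vv
V/II-2 un ·: VV|Vv
V/II-3 un I-1×I-2: VV|Vv
V/II-4 un I-1×I-2: VV|Vv
V/III-1 un II-1×II-2: VV|Vv
V/III-2 un ·: VV|Vv
V/III-3 un II-1×II-2: VV|Vv
V/IV-1 un III-1×III-2: VV|Vv
⇒ V over [I-1,I-2,II-1,II-2,II-3,II-4,III-1,III-2,III-3,IV-1]: 557 consistent

III-3 ∈ {Aa Pp VV, Aa Pp Vv}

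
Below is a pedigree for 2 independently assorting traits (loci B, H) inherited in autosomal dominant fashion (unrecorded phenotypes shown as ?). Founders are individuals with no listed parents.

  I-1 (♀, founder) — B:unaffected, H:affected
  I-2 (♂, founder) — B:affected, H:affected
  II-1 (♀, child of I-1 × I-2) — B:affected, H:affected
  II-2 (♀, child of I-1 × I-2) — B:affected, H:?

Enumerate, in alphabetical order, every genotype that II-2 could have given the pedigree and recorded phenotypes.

B/I-1 un ·: bb
B/I-2 aff ·: Bb|BB
B/II-1 aff I-1×I-2: Bb
B/II-2 aff I-1×I-2: Bb
⇒ B over [I-1,I-2,II-1,II-2]: 2 consistent
H/I-1 aff ·: Hh|HH
H/I-2 aff ·: Hh|HH
H/II-1 aff I-1×I-2: Hh|HH
H/II-2 ? I-1×I-2: hh|Hh|HH
⇒ H over [I-1,I-2,II-1,II-2]: 15 consistent

II-2 ∈ {Bb HH, Bb Hh, Bb hh}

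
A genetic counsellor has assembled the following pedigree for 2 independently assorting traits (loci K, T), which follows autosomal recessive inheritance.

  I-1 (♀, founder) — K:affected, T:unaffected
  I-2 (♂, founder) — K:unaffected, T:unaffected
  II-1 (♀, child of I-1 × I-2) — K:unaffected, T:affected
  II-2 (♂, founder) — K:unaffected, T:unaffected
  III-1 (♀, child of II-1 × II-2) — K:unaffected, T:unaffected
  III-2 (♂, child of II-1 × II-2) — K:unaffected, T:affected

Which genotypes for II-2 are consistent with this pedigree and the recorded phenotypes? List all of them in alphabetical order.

II-2 ∈ {KK Tt, Kk Tt}

K/I-1 aff ·: kk
K/I-2 un ·: KK|Kk
K/II-1 un I-1×I-2: Kk
K/II-2 un ·: KK|Kk
K/III-1 un II-1×II-2: KK|Kk
K/III-2 un II-1×II-2: KK|Kk
⇒ K over [I-1,I-2,II-1,II-2,III-1,III-2]: 16 consistent
T/I-1 un ·: Tt
T/I-2 un ·: Tt
T/II-1 aff I-1×I-2: tt
T/II-2 un ·: Tt
T/III-1 un II-1×II-2: Tt
T/III-2 aff II-1×II-2: tt
⇒ T over [I-1,I-2,II-1,II-2,III-1,III-2]: 1 consistent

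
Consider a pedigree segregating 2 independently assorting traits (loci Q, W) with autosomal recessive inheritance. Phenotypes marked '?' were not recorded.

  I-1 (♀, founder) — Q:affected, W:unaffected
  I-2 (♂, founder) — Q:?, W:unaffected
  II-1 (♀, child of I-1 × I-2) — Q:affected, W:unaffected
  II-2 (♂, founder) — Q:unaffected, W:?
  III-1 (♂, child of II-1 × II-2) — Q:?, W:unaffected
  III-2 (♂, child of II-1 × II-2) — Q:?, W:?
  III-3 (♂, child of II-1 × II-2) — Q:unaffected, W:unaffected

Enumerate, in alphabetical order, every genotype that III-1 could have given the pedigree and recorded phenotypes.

III-1 ∈ {Qq WW, Qq Ww, qq WW, qq Ww}

Q/I-1 aff ·: qq
Q/I-2 ? ·: Qq|qq
Q/II-1 aff I-1×I-2: qq
Q/II-2 un ·: QQ|Qq
Q/III-1 ? II-1×II-2: Qq|qq
Q/III-2 ? II-1×II-2: Qq|qq
Q/III-3 un II-1×II-2: Qq
⇒ Q over [I-1,I-2,II-1,II-2,III-1,III-2,III-3]: 10 consistent
W/I-1 un ·: WW|Ww
W/I-2 un ·: WW|Ww
W/II-1 un I-1×I-2: WW|Ww
W/II-2 ? ·: WW|Ww|ww
W/III-1 un II-1×II-2: WW|Ww
W/III-2 ? II-1×II-2: WW|Ww|ww
W/III-3 un II-1×II-2: WW|Ww
⇒ W over [I-1,I-2,II-1,II-2,III-1,III-2,III-3]: 106 consistent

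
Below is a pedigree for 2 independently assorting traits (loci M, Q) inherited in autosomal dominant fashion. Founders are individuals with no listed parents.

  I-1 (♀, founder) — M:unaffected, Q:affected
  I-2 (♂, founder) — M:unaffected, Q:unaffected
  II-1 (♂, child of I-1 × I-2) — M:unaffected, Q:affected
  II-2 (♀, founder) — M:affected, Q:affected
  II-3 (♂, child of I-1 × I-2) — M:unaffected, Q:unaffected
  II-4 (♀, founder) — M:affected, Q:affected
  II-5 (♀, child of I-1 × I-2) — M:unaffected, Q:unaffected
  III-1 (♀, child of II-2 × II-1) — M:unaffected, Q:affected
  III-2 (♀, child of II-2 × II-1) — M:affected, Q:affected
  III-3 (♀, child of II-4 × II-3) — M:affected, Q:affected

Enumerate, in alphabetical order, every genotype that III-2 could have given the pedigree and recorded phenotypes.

III-2 ∈ {Mm QQ, Mm Qq}

M/I-1 un ·: mm
M/I-2 un ·: mm
M/II-1 un I-1×I-2: mm
M/II-2 aff ·: Mm
M/II-3 un I-1×I-2: mm
M/II-4 aff ·: Mm|MM
M/II-5 un I-1×I-2: mm
M/III-1 un II-2×II-1: mm
M/III-2 aff II-2×II-1: Mm
M/III-3 aff II-4×II-3: Mm
⇒ M over [I-1,I-2,II-1,II-2,II-3,II-4,II-5,III-1,III-2,III-3]: 2 consistent
Q/I-1 aff ·: Qq
Q/I-2 un ·: qq
Q/II-1 aff I-1×I-2: Qq
Q/II-2 aff ·: Qq|QQ
Q/II-3 un I-1×I-2: qq
Q/II-4 aff ·: Qq|QQ
Q/II-5 un I-1×I-2: qq
Q/III-1 aff II-2×II-1: Qq|QQ
Q/III-2 aff II-2×II-1: Qq|QQ
Q/III-3 aff II-4×II-3: Qq
⇒ Q over [I-1,I-2,II-1,II-2,II-3,II-4,II-5,III-1,III-2,III-3]: 16 consistent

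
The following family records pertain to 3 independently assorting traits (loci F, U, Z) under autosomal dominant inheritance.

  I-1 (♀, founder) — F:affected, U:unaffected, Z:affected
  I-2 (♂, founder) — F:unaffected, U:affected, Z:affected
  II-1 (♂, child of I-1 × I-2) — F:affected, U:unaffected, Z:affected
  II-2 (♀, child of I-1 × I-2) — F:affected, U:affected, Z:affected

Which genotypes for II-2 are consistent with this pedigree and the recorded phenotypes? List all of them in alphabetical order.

II-2 ∈ {Ff Uu ZZ, Ff Uu Zz}

F/I-1 aff ·: Ff|FF
F/I-2 un ·: ff
F/II-1 aff I-1×I-2: Ff
F/II-2 aff I-1×I-2: Ff
⇒ F over [I-1,I-2,II-1,II-2]: 2 consistent
U/I-1 un ·: uu
U/I-2 aff ·: Uu
U/II-1 un I-1×I-2: uu
U/II-2 aff I-1×I-2: Uu
⇒ U over [I-1,I-2,II-1,II-2]: 1 consistent
Z/I-1 aff ·: Zz|ZZ
Z/I-2 aff ·: Zz|ZZ
Z/II-1 aff I-1×I-2: Zz|ZZ
Z/II-2 aff I-1×I-2: Zz|ZZ
⇒ Z over [I-1,I-2,II-1,II-2]: 13 consistent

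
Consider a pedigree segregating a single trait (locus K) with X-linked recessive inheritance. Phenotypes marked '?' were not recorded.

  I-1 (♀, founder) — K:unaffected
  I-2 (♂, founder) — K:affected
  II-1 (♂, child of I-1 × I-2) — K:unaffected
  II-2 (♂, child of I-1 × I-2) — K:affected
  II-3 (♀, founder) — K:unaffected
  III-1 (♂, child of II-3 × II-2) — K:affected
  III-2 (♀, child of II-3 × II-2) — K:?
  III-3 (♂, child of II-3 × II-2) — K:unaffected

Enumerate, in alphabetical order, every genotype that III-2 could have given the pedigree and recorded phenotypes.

III-2 ∈ {X^KX^k, X^kX^k}

K/I-1 un ·: X^KX^k
K/I-2 aff ·: X^kY
K/II-1 un I-1×I-2: X^KY
K/II-2 aff I-1×I-2: X^kY
K/II-3 un ·: X^KX^k
K/III-1 aff II-3×II-2: X^kY
K/III-2 ? II-3×II-2: X^KX^k|X^kX^k
K/III-3 un II-3×II-2: X^KY
⇒ K over [I-1,I-2,II-1,II-2,II-3,III-1,III-2,III-3]: 2 consistent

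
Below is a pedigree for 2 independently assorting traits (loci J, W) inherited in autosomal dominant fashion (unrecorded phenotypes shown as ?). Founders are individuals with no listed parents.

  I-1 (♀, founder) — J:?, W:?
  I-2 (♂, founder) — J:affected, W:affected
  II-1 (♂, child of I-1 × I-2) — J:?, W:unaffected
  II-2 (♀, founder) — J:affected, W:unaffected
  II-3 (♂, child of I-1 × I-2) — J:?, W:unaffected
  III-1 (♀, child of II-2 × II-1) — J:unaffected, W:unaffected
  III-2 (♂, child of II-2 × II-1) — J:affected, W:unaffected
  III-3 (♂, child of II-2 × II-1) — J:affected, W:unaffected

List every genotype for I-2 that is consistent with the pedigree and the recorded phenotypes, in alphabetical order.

J/I-1 ? ·: jj|Jj|JJ
J/I-2 aff ·: Jj|JJ
J/II-1 ? I-1×I-2: jj|Jj
J/II-2 aff ·: Jj
J/II-3 ? I-1×I-2: jj|Jj|JJ
J/III-1 un II-2×II-1: jj
J/III-2 aff II-2×II-1: Jj|JJ
J/III-3 aff II-2×II-1: Jj|JJ
⇒ J over [I-1,I-2,II-1,II-2,II-3,III-1,III-2,III-3]: 45 consistent
W/I-1 ? ·: ww|Ww
W/I-2 aff ·: Ww
W/II-1 un I-1×I-2: ww
W/II-2 un ·: ww
W/II-3 un I-1×I-2: ww
W/III-1 un II-2×II-1: ww
W/III-2 un II-2×II-1: ww
W/III-3 un II-2×II-1: ww
⇒ W over [I-1,I-2,II-1,II-2,II-3,III-1,III-2,III-3]: 2 consistent

I-2 ∈ {JJ Ww, Jj Ww}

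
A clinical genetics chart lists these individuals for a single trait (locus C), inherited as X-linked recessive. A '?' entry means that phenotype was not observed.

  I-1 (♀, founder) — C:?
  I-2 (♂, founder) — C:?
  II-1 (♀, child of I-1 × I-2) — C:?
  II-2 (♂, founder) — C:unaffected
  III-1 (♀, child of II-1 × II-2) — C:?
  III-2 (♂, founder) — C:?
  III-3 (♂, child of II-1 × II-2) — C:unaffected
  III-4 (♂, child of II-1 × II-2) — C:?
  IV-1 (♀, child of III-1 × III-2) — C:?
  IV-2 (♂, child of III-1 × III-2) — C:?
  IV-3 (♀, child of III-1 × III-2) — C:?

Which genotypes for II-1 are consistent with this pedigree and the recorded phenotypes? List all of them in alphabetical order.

C/I-1 ? ·: X^CX^C|X^CX^c|X^cX^c
C/I-2 ? ·: X^CY|X^cY
C/II-1 ? I-1×I-2: X^CX^C|X^CX^c
C/II-2 un ·: X^CY
C/III-1 ? II-1×II-2: X^CX^C|X^CX^c
C/III-2 ? ·: X^CY|X^cY
C/III-3 un II-1×II-2: X^CY
C/III-4 ? II-1×II-2: X^CY|X^cY
C/IV-1 ? III-1×III-2: X^CX^C|X^CX^c|X^cX^c
C/IV-2 ? III-1×III-2: X^CY|X^cY
C/IV-3 ? III-1×III-2: X^CX^C|X^CX^c|X^cX^c
⇒ C over [I-1,I-2,II-1,II-2,III-1,III-2,III-3,III-4,IV-1,IV-2,IV-3]: 148 consistent

II-1 ∈ {X^CX^C, X^CX^c}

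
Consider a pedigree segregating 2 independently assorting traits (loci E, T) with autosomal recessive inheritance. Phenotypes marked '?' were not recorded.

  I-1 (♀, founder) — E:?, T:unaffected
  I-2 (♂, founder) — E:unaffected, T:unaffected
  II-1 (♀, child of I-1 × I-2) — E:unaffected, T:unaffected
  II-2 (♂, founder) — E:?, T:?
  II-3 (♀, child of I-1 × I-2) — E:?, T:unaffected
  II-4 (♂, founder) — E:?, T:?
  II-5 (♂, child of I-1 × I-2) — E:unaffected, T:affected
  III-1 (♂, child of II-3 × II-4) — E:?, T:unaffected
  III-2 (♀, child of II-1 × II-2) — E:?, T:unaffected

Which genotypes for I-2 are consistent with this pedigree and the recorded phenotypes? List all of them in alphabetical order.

E/I-1 ? ·: EE|Ee|ee
E/I-2 un ·: EE|Ee
E/II-1 un I-1×I-2: EE|Ee
E/II-2 ? ·: EE|Ee|ee
E/II-3 ? I-1×I-2: EE|Ee|ee
E/II-4 ? ·: EE|Ee|ee
E/II-5 un I-1×I-2: EE|Ee
E/III-1 ? II-3×II-4: EE|Ee|ee
E/III-2 ? II-1×II-2: EE|Ee|ee
⇒ E over [I-1,I-2,II-1,II-2,II-3,II-4,II-5,III-1,III-2]: 956 consistent
T/I-1 un ·: Tt
T/I-2 un ·: Tt
T/II-1 un I-1×I-2: TT|Tt
T/II-2 ? ·: TT|Tt|tt
T/II-3 un I-1×I-2: TT|Tt
T/II-4 ? ·: TT|Tt|tt
T/II-5 aff I-1×I-2: tt
T/III-1 un II-3×II-4: TT|Tt
T/III-2 un II-1×II-2: TT|Tt
⇒ T over [I-1,I-2,II-1,II-2,II-3,II-4,II-5,III-1,III-2]: 81 consistent

I-2 ∈ {EE Tt, Ee Tt}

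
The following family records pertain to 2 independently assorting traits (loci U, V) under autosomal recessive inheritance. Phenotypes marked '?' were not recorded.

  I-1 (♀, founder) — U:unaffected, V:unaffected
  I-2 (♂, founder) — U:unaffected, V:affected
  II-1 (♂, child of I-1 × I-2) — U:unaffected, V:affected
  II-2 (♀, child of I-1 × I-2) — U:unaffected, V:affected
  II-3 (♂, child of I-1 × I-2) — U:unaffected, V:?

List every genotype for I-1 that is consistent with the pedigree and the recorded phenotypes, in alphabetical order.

U/I-1 un ·: UU|Uu
U/I-2 un ·: UU|Uu
U/II-1 un I-1×I-2: UU|Uu
U/II-2 un I-1×I-2: UU|Uu
U/II-3 un I-1×I-2: UU|Uu
⇒ U over [I-1,I-2,II-1,II-2,II-3]: 25 consistent
V/I-1 un ·: Vv
V/I-2 aff ·: vv
V/II-1 aff I-1×I-2: vv
V/II-2 aff I-1×I-2: vv
V/II-3 ? I-1×I-2: Vv|vv
⇒ V over [I-1,I-2,II-1,II-2,II-3]: 2 consistent

I-1 ∈ {UU Vv, Uu Vv}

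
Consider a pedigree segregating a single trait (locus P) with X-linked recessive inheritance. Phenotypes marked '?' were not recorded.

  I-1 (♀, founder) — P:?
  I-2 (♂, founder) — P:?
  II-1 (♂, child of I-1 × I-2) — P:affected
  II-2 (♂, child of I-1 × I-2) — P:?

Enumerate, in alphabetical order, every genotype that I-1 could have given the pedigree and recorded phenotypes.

P/I-1 ? ·: X^PX^p|X^pX^p
P/I-2 ? ·: X^PY|X^pY
P/II-1 aff I-1×I-2: X^pY
P/II-2 ? I-1×I-2: X^PY|X^pY
⇒ P over [I-1,I-2,II-1,II-2]: 6 consistent

I-1 ∈ {X^PX^p, X^pX^p}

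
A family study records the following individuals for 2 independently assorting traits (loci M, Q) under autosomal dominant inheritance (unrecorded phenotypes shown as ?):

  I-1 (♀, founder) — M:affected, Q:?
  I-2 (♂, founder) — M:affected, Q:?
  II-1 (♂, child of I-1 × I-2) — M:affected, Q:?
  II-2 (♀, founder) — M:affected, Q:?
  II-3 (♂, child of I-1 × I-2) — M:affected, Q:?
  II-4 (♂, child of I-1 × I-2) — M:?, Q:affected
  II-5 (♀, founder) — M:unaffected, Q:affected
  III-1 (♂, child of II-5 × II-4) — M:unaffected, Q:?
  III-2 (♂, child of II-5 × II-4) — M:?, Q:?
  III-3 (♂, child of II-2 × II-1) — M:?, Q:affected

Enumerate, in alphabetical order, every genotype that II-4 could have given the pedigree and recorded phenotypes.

II-4 ∈ {Mm QQ, Mm Qq, mm QQ, mm Qq}

M/I-1 aff ·: Mm|MM
M/I-2 aff ·: Mm|MM
M/II-1 aff I-1×I-2: Mm|MM
M/II-2 aff ·: Mm|MM
M/II-3 aff I-1×I-2: Mm|MM
M/II-4 ? I-1×I-2: mm|Mm
M/II-5 un ·: mm
M/III-1 un II-5×II-4: mm
M/III-2 ? II-5×II-4: mm|Mm
M/III-3 ? II-2×II-1: mm|Mm|MM
⇒ M over [I-1,I-2,II-1,II-2,II-3,II-4,II-5,III-1,III-2,III-3]: 112 consistent
Q/I-1 ? ·: qq|Qq|QQ
Q/I-2 ? ·: qq|Qq|QQ
Q/II-1 ? I-1×I-2: qq|Qq|QQ
Q/II-2 ? ·: qq|Qq|QQ
Q/II-3 ? I-1×I-2: qq|Qq|QQ
Q/II-4 aff I-1×I-2: Qq|QQ
Q/II-5 aff ·: Qq|QQ
Q/III-1 ? II-5×II-4: qq|Qq|QQ
Q/III-2 ? II-5×II-4: qq|Qq|QQ
Q/III-3 aff II-2×II-1: Qq|QQ
⇒ Q over [I-1,I-2,II-1,II-2,II-3,II-4,II-5,III-1,III-2,III-3]: 1756 consistent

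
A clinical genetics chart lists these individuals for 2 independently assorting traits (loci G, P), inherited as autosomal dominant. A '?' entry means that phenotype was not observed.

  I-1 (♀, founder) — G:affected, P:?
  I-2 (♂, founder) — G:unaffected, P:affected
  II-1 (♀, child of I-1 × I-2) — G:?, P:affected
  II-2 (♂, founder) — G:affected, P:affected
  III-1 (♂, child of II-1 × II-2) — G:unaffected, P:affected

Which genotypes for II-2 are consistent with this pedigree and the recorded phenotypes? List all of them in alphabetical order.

II-2 ∈ {Gg PP, Gg Pp}

G/I-1 aff ·: Gg|GG
G/I-2 un ·: gg
G/II-1 ? I-1×I-2: gg|Gg
G/II-2 aff ·: Gg
G/III-1 un II-1×II-2: gg
⇒ G over [I-1,I-2,II-1,II-2,III-1]: 3 consistent
P/I-1 ? ·: pp|Pp|PP
P/I-2 aff ·: Pp|PP
P/II-1 aff I-1×I-2: Pp|PP
P/II-2 aff ·: Pp|PP
P/III-1 aff II-1×II-2: Pp|PP
⇒ P over [I-1,I-2,II-1,II-2,III-1]: 32 consistent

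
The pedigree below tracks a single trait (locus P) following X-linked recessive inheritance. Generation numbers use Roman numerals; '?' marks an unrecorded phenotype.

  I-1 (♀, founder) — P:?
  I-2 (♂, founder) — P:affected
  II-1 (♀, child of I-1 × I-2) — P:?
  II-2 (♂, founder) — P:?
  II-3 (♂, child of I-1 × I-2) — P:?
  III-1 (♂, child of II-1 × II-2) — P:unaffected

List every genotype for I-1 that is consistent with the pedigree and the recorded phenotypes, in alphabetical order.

P/I-1 ? ·: X^PX^P|X^PX^p
P/I-2 aff ·: X^pY
P/II-1 ? I-1×I-2: X^PX^p
P/II-2 ? ·: X^PY|X^pY
P/II-3 ? I-1×I-2: X^PY|X^pY
P/III-1 un II-1×II-2: X^PY
⇒ P over [I-1,I-2,II-1,II-2,II-3,III-1]: 6 consistent

I-1 ∈ {X^PX^P, X^PX^p}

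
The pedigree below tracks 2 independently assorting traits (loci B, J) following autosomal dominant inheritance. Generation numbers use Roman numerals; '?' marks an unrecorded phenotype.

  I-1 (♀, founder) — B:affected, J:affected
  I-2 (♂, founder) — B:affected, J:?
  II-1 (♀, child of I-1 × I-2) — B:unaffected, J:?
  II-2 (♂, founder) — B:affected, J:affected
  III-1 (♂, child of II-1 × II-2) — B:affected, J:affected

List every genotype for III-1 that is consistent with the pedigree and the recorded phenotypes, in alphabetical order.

III-1 ∈ {Bb JJ, Bb Jj}

B/I-1 aff ·: Bb
B/I-2 aff ·: Bb
B/II-1 un I-1×I-2: bb
B/II-2 aff ·: Bb|BB
B/III-1 aff II-1×II-2: Bb
⇒ B over [I-1,I-2,II-1,II-2,III-1]: 2 consistent
J/I-1 aff ·: Jj|JJ
J/I-2 ? ·: jj|Jj|JJ
J/II-1 ? I-1×I-2: jj|Jj|JJ
J/II-2 aff ·: Jj|JJ
J/III-1 aff II-1×II-2: Jj|JJ
⇒ J over [I-1,I-2,II-1,II-2,III-1]: 36 consistent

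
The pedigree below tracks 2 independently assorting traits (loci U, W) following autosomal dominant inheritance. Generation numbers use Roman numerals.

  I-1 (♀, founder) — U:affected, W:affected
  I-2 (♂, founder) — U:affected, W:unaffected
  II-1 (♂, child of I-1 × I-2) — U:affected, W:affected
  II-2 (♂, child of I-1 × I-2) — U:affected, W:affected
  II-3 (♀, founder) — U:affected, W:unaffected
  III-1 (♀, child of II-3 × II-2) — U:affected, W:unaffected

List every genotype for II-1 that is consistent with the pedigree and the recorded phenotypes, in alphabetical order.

U/I-1 aff ·: Uu|UU
U/I-2 aff ·: Uu|UU
U/II-1 aff I-1×I-2: Uu|UU
U/II-2 aff I-1×I-2: Uu|UU
U/II-3 aff ·: Uu|UU
U/III-1 aff II-3×II-2: Uu|UU
⇒ U over [I-1,I-2,II-1,II-2,II-3,III-1]: 45 consistent
W/I-1 aff ·: Ww|WW
W/I-2 un ·: ww
W/II-1 aff I-1×I-2: Ww
W/II-2 aff I-1×I-2: Ww
W/II-3 un ·: ww
W/III-1 un II-3×II-2: ww
⇒ W over [I-1,I-2,II-1,II-2,II-3,III-1]: 2 consistent

II-1 ∈ {UU Ww, Uu Ww}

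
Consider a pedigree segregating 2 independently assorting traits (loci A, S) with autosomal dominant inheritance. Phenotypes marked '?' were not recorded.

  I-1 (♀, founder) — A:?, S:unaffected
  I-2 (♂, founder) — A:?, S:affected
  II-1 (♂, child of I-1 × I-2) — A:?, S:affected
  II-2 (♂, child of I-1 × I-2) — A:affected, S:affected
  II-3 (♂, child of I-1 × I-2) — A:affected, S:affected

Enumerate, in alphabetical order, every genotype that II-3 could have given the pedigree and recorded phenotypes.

A/I-1 ? ·: aa|Aa|AA
A/I-2 ? ·: aa|Aa|AA
A/II-1 ? I-1×I-2: aa|Aa|AA
A/II-2 aff I-1×I-2: Aa|AA
A/II-3 aff I-1×I-2: Aa|AA
⇒ A over [I-1,I-2,II-1,II-2,II-3]: 35 consistent
S/I-1 un ·: ss
S/I-2 aff ·: Ss|SS
S/II-1 aff I-1×I-2: Ss
S/II-2 aff I-1×I-2: Ss
S/II-3 aff I-1×I-2: Ss
⇒ S over [I-1,I-2,II-1,II-2,II-3]: 2 consistent

II-3 ∈ {AA Ss, Aa Ss}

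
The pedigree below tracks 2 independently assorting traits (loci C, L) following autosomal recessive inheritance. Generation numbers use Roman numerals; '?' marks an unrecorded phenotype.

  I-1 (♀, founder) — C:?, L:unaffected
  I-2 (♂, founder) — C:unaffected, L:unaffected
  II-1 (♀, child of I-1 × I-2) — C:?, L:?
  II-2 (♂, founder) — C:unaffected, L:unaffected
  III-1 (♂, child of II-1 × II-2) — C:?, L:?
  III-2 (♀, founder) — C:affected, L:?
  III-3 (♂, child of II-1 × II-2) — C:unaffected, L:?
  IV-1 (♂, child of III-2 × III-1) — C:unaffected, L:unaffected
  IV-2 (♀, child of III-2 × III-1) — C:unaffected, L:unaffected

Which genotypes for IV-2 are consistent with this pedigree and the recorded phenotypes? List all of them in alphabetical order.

C/I-1 ? ·: CC|Cc|cc
C/I-2 un ·: CC|Cc
C/II-1 ? I-1×I-2: CC|Cc|cc
C/II-2 un ·: CC|Cc
C/III-1 ? II-1×II-2: CC|Cc
C/III-2 aff ·: cc
C/III-3 un II-1×II-2: CC|Cc
C/IV-1 un III-2×III-1: Cc
C/IV-2 un III-2×III-1: Cc
⇒ C over [I-1,I-2,II-1,II-2,III-1,III-2,III-3,IV-1,IV-2]: 64 consistent
L/I-1 un ·: LL|Ll
L/I-2 un ·: LL|Ll
L/II-1 ? I-1×I-2: LL|Ll|ll
L/II-2 un ·: LL|Ll
L/III-1 ? II-1×II-2: LL|Ll|ll
L/III-2 ? ·: LL|Ll|ll
L/III-3 ? II-1×II-2: LL|Ll|ll
L/IV-1 un III-2×III-1: LL|Ll
L/IV-2 un III-2×III-1: LL|Ll
⇒ L over [I-1,I-2,II-1,II-2,III-1,III-2,III-3,IV-1,IV-2]: 418 consistent

IV-2 ∈ {Cc LL, Cc Ll}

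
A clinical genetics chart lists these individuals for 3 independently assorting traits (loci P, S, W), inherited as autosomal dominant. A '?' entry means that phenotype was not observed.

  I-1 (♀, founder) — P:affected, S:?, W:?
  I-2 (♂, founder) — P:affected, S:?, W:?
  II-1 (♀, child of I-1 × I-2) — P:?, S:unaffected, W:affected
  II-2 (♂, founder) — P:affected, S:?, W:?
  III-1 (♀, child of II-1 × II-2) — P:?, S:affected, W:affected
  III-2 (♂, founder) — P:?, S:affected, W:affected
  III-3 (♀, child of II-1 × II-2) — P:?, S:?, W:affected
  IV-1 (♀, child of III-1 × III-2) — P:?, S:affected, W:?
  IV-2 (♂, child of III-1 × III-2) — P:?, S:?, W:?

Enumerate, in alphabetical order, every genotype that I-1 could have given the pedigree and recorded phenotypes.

P/I-1 aff ·: Pp|PP
P/I-2 aff ·: Pp|PP
P/II-1 ? I-1×I-2: pp|Pp|PP
P/II-2 aff ·: Pp|PP
P/III-1 ? II-1×II-2: pp|Pp|PP
P/III-2 ? ·: pp|Pp|PP
P/III-3 ? II-1×II-2: pp|Pp|PP
P/IV-1 ? III-1×III-2: pp|Pp|PP
P/IV-2 ? III-1×III-2: pp|Pp|PP
⇒ P over [I-1,I-2,II-1,II-2,III-1,III-2,III-3,IV-1,IV-2]: 670 consistent
S/I-1 ? ·: ss|Ss
S/I-2 ? ·: ss|Ss
S/II-1 un I-1×I-2: ss
S/II-2 ? ·: Ss|SS
S/III-1 aff II-1×II-2: Ss
S/III-2 aff ·: Ss|SS
S/III-3 ? II-1×II-2: ss|Ss
S/IV-1 aff III-1×III-2: Ss|SS
S/IV-2 ? III-1×III-2: ss|Ss|SS
⇒ S over [I-1,I-2,II-1,II-2,III-1,III-2,III-3,IV-1,IV-2]: 120 consistent
W/I-1 ? ·: ww|Ww|WW
W/I-2 ? ·: ww|Ww|WW
W/II-1 aff I-1×I-2: Ww|WW
W/II-2 ? ·: ww|Ww|WW
W/III-1 aff II-1×II-2: Ww|WW
W/III-2 aff ·: Ww|WW
W/III-3 aff II-1×II-2: Ww|WW
W/IV-1 ? III-1×III-2: ww|Ww|WW
W/IV-2 ? III-1×III-2: ww|Ww|WW
⇒ W over [I-1,I-2,II-1,II-2,III-1,III-2,III-3,IV-1,IV-2]: 811 consistent

I-1 ∈ {PP Ss WW, PP Ss Ww, PP Ss ww, PP ss WW, PP ss Ww, PP ss ww, Pp Ss WW, Pp Ss Ww, Pp Ss ww, Pp ss WW, Pp ss Ww, Pp ss ww}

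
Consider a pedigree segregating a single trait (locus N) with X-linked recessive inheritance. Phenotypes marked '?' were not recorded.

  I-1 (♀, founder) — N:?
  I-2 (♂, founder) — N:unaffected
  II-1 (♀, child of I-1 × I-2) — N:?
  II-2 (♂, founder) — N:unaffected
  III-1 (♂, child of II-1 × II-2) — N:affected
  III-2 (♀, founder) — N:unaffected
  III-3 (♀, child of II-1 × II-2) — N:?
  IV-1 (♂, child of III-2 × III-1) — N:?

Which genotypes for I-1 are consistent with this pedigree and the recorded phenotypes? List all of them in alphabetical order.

N/I-1 ? ·: X^NX^n|X^nX^n
N/I-2 un ·: X^NY
N/II-1 ? I-1×I-2: X^NX^n
N/II-2 un ·: X^NY
N/III-1 aff II-1×II-2: X^nY
N/III-2 un ·: X^NX^N|X^NX^n
N/III-3 ? II-1×II-2: X^NX^N|X^NX^n
N/IV-1 ? III-2×III-1: X^NY|X^nY
⇒ N over [I-1,I-2,II-1,II-2,III-1,III-2,III-3,IV-1]: 12 consistent

I-1 ∈ {X^NX^n, X^nX^n}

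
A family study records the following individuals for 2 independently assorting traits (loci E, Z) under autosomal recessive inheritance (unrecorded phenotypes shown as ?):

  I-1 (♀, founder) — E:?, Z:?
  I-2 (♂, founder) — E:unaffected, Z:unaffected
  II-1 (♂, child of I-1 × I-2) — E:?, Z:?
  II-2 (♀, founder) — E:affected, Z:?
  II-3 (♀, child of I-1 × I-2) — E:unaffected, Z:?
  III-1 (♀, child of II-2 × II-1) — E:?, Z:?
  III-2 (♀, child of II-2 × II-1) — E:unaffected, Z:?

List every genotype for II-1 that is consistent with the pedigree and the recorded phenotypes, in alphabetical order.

E/I-1 ? ·: EE|Ee|ee
E/I-2 un ·: EE|Ee
E/II-1 ? I-1×I-2: EE|Ee
E/II-2 aff ·: ee
E/II-3 un I-1×I-2: EE|Ee
E/III-1 ? II-2×II-1: Ee|ee
E/III-2 un II-2×II-1: Ee
⇒ E over [I-1,I-2,II-1,II-2,II-3,III-1,III-2]: 23 consistent
Z/I-1 ? ·: ZZ|Zz|zz
Z/I-2 un ·: ZZ|Zz
Z/II-1 ? I-1×I-2: ZZ|Zz|zz
Z/II-2 ? ·: ZZ|Zz|zz
Z/II-3 ? I-1×I-2: ZZ|Zz|zz
Z/III-1 ? II-2×II-1: ZZ|Zz|zz
Z/III-2 ? II-2×II-1: ZZ|Zz|zz
⇒ Z over [I-1,I-2,II-1,II-2,II-3,III-1,III-2]: 248 consistent

II-1 ∈ {EE ZZ, EE Zz, EE zz, Ee ZZ, Ee Zz, Ee zz}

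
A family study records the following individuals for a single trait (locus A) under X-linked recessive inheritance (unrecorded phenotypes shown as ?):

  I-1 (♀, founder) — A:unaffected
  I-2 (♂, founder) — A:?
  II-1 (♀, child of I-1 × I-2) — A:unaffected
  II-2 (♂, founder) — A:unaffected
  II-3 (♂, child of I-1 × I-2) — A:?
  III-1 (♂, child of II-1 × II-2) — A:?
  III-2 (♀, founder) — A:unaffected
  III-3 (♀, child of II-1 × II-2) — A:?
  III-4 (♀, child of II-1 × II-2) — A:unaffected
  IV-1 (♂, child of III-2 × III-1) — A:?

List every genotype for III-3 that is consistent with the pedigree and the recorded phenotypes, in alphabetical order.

A/I-1 un ·: X^AX^A|X^AX^a
A/I-2 ? ·: X^AY|X^aY
A/II-1 un I-1×I-2: X^AX^A|X^AX^a
A/II-2 un ·: X^AY
A/II-3 ? I-1×I-2: X^AY|X^aY
A/III-1 ? II-1×II-2: X^AY|X^aY
A/III-2 un ·: X^AX^A|X^AX^a
A/III-3 ? II-1×II-2: X^AX^A|X^AX^a
A/III-4 un II-1×II-2: X^AX^A|X^AX^a
A/IV-1 ? III-2×III-1: X^AY|X^aY
⇒ A over [I-1,I-2,II-1,II-2,II-3,III-1,III-2,III-3,III-4,IV-1]: 129 consistent

III-3 ∈ {X^AX^A, X^AX^a}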